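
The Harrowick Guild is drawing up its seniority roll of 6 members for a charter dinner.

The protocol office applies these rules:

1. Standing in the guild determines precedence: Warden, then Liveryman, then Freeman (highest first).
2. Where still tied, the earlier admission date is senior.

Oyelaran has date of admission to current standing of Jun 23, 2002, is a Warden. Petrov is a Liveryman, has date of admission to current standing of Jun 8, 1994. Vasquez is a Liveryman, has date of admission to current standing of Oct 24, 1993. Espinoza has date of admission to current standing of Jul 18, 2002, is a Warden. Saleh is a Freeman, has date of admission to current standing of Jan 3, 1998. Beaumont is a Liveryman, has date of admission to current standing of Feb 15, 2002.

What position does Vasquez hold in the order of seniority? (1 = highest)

3

By standing in the guild: Oyelaran and Espinoza (Warden); then Vasquez, Petrov and Beaumont (Liveryman); then Saleh (Freeman).
Among Oyelaran and Espinoza, by date of admission to current standing (earlier first): Oyelaran (Jun 23, 2002) before Espinoza (Jul 18, 2002).
Among Vasquez, Petrov and Beaumont, by date of admission to current standing (earlier first): Vasquez (Oct 24, 1993) before Petrov (Jun 8, 1994) before Beaumont (Feb 15, 2002).
Order: Oyelaran, Espinoza, Vasquez, Petrov, Beaumont, Saleh. So position 3.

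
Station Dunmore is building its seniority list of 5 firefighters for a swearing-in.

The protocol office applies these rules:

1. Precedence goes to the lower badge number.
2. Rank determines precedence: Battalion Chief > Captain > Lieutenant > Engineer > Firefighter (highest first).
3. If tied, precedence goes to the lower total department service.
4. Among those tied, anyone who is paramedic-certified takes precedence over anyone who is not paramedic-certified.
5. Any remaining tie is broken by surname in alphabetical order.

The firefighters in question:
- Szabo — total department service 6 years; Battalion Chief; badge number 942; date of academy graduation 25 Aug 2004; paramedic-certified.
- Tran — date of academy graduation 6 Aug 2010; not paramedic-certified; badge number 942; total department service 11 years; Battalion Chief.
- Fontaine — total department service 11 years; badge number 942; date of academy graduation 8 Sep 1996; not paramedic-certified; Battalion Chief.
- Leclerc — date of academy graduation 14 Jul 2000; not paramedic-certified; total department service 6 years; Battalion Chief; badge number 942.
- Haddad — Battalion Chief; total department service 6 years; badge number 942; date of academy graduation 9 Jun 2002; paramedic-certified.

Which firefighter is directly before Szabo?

By badge number (lower first): Haddad, Szabo, Leclerc, Fontaine and Tran (each 942).
Haddad, Szabo, Leclerc, Fontaine and Tran are each Battalion Chief, so the next rule applies.
Among Haddad, Szabo, Leclerc, Fontaine and Tran, by total department service (lower first): Haddad, Szabo and Leclerc (6 years) before Fontaine and Tran (11 years).
Among Haddad, Szabo and Leclerc, paramedic-certified before not paramedic-certified: Haddad and Szabo (paramedic-certified) before Leclerc (not paramedic-certified).
Among Haddad and Szabo, alphabetically by surname: Haddad before Szabo.
Fontaine and Tran are each not paramedic-certified, so the next rule applies.
Among Fontaine and Tran, alphabetically by surname: Fontaine before Tran.
Order: Haddad, Szabo, Leclerc, Fontaine, Tran.

Haddad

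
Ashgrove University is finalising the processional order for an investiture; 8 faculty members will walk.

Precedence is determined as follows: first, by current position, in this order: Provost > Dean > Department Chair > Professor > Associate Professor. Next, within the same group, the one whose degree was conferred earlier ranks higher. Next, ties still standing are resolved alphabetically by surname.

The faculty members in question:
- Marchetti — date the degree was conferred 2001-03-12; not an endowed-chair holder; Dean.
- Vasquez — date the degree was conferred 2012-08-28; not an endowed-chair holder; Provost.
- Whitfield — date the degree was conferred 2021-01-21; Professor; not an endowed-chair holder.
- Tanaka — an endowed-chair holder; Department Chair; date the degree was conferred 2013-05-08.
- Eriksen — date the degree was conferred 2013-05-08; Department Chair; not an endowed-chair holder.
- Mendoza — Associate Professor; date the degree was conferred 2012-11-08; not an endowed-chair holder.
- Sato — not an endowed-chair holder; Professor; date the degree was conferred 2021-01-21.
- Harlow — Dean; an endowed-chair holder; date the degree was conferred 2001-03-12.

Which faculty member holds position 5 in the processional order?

Tanaka

By current position: Vasquez (Provost); then Harlow and Marchetti (Dean); then Eriksen and Tanaka (Department Chair); then Sato and Whitfield (Professor); then Mendoza (Associate Professor).
Harlow and Marchetti both have date the degree was conferred 2001-03-12, so the next rule applies.
Among Harlow and Marchetti, alphabetically by surname: Harlow before Marchetti.
Eriksen and Tanaka both have date the degree was conferred 2013-05-08, so the next rule applies.
Among Eriksen and Tanaka, alphabetically by surname: Eriksen before Tanaka.
Sato and Whitfield both have date the degree was conferred 2021-01-21, so the next rule applies.
Among Sato and Whitfield, alphabetically by surname: Sato before Whitfield.
Order: Vasquez, Harlow, Marchetti, Eriksen, Tanaka, Sato, Whitfield, Mendoza.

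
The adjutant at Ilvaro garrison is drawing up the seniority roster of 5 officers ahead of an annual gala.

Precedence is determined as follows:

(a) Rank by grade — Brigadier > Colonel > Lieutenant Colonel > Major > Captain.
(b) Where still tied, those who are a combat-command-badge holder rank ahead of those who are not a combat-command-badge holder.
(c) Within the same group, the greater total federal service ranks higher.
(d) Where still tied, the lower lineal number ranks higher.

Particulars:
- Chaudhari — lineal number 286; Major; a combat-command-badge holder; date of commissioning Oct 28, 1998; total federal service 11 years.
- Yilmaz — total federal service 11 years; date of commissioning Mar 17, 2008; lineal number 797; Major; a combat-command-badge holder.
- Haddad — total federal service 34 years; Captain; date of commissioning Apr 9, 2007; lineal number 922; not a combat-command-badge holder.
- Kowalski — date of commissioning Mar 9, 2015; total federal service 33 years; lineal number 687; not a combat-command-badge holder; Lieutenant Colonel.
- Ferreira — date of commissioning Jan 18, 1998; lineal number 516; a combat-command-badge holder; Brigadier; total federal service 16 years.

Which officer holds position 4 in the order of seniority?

Yilmaz

By grade: Ferreira (Brigadier); then Kowalski (Lieutenant Colonel); then Chaudhari and Yilmaz (Major); then Haddad (Captain).
Chaudhari and Yilmaz are each a combat-command-badge holder, so the next rule applies.
Chaudhari and Yilmaz both have total federal service 11 years, so the next rule applies.
Among Chaudhari and Yilmaz, by lineal number (lower first): Chaudhari (286) before Yilmaz (797).
Order: Ferreira, Kowalski, Chaudhari, Yilmaz, Haddad.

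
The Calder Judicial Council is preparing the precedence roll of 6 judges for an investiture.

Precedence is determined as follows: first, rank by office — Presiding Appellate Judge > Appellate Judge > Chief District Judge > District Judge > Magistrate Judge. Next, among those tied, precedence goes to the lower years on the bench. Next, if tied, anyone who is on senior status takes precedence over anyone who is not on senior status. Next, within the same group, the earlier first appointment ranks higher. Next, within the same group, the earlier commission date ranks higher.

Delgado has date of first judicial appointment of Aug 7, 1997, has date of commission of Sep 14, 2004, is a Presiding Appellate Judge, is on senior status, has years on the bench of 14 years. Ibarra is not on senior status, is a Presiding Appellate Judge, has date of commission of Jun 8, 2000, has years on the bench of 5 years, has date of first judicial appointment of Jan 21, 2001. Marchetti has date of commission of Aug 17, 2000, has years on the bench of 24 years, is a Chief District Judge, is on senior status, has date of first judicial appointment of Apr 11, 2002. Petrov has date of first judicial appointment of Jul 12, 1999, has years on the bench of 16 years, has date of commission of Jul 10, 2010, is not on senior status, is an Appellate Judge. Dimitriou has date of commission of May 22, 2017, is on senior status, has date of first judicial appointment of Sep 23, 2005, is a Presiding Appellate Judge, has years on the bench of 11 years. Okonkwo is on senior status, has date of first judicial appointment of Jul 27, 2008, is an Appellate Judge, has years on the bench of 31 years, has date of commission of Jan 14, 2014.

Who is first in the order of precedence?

Ibarra

By office: Ibarra, Dimitriou and Delgado (Presiding Appellate Judge); then Petrov and Okonkwo (Appellate Judge); then Marchetti (Chief District Judge).
Among Ibarra, Dimitriou and Delgado, by years on the bench (lower first): Ibarra (5 years) before Dimitriou (11 years) before Delgado (14 years).
Among Petrov and Okonkwo, by years on the bench (lower first): Petrov (16 years) before Okonkwo (31 years).
Order: Ibarra, Dimitriou, Delgado, Petrov, Okonkwo, Marchetti.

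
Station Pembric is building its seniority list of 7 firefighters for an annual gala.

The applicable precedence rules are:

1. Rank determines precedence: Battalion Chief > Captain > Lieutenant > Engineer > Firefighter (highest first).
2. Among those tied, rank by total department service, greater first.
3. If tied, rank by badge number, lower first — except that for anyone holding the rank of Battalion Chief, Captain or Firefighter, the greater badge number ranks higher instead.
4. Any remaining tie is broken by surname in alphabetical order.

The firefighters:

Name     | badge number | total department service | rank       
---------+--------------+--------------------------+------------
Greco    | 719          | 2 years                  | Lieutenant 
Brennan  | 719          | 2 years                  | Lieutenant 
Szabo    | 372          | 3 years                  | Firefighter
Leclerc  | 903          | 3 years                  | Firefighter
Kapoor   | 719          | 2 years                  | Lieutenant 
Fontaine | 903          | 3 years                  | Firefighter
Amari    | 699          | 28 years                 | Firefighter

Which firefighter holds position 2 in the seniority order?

By rank: Brennan, Greco and Kapoor (Lieutenant); then Amari, Fontaine, Leclerc and Szabo (Firefighter).
Brennan, Greco and Kapoor all have total department service 2 years, so the next rule applies.
Brennan, Greco and Kapoor all have badge number 719, so the next rule applies.
Among Brennan, Greco and Kapoor, alphabetically by surname: Brennan before Greco before Kapoor.
Among Amari, Fontaine, Leclerc and Szabo, by total department service (higher first): Amari (28 years) before Fontaine, Leclerc and Szabo (3 years).
Among Fontaine, Leclerc and Szabo, by badge number (higher first) (reversed rule for this group): Fontaine and Leclerc (903) before Szabo (372).
Among Fontaine and Leclerc, alphabetically by surname: Fontaine before Leclerc.
Order: Brennan, Greco, Kapoor, Amari, Fontaine, Leclerc, Szabo.

Greco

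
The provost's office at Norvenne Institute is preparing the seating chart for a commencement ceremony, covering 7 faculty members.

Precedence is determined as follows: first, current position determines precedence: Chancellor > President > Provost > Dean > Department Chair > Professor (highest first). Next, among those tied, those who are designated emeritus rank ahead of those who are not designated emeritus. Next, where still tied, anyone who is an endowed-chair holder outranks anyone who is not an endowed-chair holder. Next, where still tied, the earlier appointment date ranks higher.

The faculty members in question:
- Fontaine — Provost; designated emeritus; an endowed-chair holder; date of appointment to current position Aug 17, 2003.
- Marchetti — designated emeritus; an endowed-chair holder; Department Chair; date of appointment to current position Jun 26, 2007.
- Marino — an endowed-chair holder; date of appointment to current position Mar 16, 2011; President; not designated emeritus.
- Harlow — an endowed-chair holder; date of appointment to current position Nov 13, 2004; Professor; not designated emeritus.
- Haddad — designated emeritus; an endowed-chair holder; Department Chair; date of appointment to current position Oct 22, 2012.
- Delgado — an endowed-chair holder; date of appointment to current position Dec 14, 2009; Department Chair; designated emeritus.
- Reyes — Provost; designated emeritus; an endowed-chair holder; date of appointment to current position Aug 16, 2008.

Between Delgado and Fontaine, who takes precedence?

Fontaine

By current position: Marino (President); then Fontaine and Reyes (Provost); then Marchetti, Delgado and Haddad (Department Chair); then Harlow (Professor).
Fontaine and Reyes are each designated emeritus, so the next rule applies.
Fontaine and Reyes are each an endowed-chair holder, so the next rule applies.
Among Fontaine and Reyes, by date of appointment to current position (earlier first): Fontaine (Aug 17, 2003) before Reyes (Aug 16, 2008).
Marchetti, Delgado and Haddad are each designated emeritus, so the next rule applies.
Marchetti, Delgado and Haddad are each an endowed-chair holder, so the next rule applies.
Among Marchetti, Delgado and Haddad, by date of appointment to current position (earlier first): Marchetti (Jun 26, 2007) before Delgado (Dec 14, 2009) before Haddad (Oct 22, 2012).
So Fontaine takes precedence.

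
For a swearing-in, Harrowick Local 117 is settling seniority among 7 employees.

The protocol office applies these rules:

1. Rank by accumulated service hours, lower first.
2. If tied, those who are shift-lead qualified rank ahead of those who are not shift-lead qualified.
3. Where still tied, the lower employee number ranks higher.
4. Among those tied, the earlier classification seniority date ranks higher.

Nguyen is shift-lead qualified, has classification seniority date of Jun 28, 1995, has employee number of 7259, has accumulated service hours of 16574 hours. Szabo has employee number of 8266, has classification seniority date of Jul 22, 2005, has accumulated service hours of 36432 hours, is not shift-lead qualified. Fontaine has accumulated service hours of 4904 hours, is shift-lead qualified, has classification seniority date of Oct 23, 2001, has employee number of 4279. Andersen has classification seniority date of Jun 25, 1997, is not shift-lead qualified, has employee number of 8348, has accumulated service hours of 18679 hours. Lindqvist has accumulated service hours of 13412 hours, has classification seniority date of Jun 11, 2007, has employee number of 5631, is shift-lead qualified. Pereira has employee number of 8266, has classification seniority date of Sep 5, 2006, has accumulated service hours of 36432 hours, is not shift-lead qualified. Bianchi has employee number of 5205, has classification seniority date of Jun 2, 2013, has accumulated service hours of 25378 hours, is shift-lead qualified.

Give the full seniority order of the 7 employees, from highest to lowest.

By accumulated service hours (lower first): Fontaine (4904 hours); then Lindqvist (13412 hours); then Nguyen (16574 hours); then Andersen (18679 hours); then Bianchi (25378 hours); then Szabo and Pereira (both 36432 hours).
Szabo and Pereira are each not shift-lead qualified, so the next rule applies.
Szabo and Pereira both have employee number 8266, so the next rule applies.
Among Szabo and Pereira, by classification seniority date (earlier first): Szabo (Jul 22, 2005) before Pereira (Sep 5, 2006).
Full order: Fontaine, Lindqvist, Nguyen, Andersen, Bianchi, Szabo, Pereira.

Fontaine, Lindqvist, Nguyen, Andersen, Bianchi, Szabo, Pereira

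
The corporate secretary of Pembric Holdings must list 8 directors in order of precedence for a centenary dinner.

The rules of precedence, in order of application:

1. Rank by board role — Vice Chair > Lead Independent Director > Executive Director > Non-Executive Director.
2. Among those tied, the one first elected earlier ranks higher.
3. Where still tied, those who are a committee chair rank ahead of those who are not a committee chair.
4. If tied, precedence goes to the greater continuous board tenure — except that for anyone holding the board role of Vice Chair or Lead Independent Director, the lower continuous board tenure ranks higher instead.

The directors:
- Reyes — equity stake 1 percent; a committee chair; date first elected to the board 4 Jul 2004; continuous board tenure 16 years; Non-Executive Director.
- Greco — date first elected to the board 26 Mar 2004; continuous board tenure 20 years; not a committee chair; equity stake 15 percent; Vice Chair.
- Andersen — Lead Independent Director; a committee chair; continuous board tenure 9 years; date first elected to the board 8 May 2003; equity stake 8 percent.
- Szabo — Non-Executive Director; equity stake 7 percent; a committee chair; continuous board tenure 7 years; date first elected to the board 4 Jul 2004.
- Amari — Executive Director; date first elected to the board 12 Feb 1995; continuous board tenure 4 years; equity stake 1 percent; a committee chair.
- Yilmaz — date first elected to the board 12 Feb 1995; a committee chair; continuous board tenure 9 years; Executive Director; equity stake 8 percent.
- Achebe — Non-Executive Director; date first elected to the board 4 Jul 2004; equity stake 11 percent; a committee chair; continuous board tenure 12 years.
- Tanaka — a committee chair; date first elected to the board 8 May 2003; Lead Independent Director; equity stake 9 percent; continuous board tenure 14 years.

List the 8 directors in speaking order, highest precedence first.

Greco, Andersen, Tanaka, Yilmaz, Amari, Reyes, Achebe, Szabo

By board role: Greco (Vice Chair); then Andersen and Tanaka (Lead Independent Director); then Yilmaz and Amari (Executive Director); then Reyes, Achebe and Szabo (Non-Executive Director).
Andersen and Tanaka both have date first elected to the board 8 May 2003, so the next rule applies.
Andersen and Tanaka are each a committee chair, so the next rule applies.
Among Andersen and Tanaka, by continuous board tenure (lower first) (reversed rule for this group): Andersen (9 years) before Tanaka (14 years).
Yilmaz and Amari both have date first elected to the board 12 Feb 1995, so the next rule applies.
Yilmaz and Amari are each a committee chair, so the next rule applies.
Among Yilmaz and Amari, by continuous board tenure (higher first): Yilmaz (9 years) before Amari (4 years).
Reyes, Achebe and Szabo all have date first elected to the board 4 Jul 2004, so the next rule applies.
Reyes, Achebe and Szabo are each a committee chair, so the next rule applies.
Among Reyes, Achebe and Szabo, by continuous board tenure (higher first): Reyes (16 years) before Achebe (12 years) before Szabo (7 years).
Full order: Greco, Andersen, Tanaka, Yilmaz, Amari, Reyes, Achebe, Szabo.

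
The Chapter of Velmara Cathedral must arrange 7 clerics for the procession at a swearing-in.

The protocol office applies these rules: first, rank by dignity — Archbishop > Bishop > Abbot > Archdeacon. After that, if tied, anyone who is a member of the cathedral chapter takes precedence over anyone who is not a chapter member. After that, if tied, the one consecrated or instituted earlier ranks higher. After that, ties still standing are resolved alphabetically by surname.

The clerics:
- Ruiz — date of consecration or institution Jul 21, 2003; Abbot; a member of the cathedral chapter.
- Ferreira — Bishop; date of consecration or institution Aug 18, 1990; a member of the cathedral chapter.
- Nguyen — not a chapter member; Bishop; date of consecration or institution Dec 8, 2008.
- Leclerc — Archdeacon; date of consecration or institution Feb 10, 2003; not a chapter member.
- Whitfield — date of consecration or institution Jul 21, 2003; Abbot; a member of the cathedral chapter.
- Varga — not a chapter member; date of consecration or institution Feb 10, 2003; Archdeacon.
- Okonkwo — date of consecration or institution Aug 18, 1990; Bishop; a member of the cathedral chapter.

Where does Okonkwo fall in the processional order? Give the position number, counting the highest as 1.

2

By dignity: Ferreira, Okonkwo and Nguyen (Bishop); then Ruiz and Whitfield (Abbot); then Leclerc and Varga (Archdeacon).
Among Ferreira, Okonkwo and Nguyen, a member of the cathedral chapter before not a chapter member: Ferreira and Okonkwo (a member of the cathedral chapter) before Nguyen (not a chapter member).
Ferreira and Okonkwo both have date of consecration or institution Aug 18, 1990, so the next rule applies.
Among Ferreira and Okonkwo, alphabetically by surname: Ferreira before Okonkwo.
Ruiz and Whitfield are each a member of the cathedral chapter, so the next rule applies.
Ruiz and Whitfield both have date of consecration or institution Jul 21, 2003, so the next rule applies.
Among Ruiz and Whitfield, alphabetically by surname: Ruiz before Whitfield.
Leclerc and Varga are each not a chapter member, so the next rule applies.
Leclerc and Varga both have date of consecration or institution Feb 10, 2003, so the next rule applies.
Among Leclerc and Varga, alphabetically by surname: Leclerc before Varga.
Order: Ferreira, Okonkwo, Nguyen, Ruiz, Whitfield, Leclerc, Varga. So position 2.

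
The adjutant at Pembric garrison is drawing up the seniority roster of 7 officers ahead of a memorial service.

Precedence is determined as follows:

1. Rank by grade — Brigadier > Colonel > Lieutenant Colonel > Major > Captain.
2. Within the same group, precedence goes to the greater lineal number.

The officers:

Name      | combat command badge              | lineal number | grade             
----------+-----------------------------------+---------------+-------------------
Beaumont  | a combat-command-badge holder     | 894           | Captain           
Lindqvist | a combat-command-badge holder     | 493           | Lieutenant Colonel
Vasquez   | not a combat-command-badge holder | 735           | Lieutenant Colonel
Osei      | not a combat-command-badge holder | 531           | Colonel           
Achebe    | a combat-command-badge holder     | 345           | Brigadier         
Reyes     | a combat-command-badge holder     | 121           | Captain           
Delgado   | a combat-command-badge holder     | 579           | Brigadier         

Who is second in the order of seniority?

By grade: Delgado and Achebe (Brigadier); then Osei (Colonel); then Vasquez and Lindqvist (Lieutenant Colonel); then Beaumont and Reyes (Captain).
Among Delgado and Achebe, by lineal number (higher first): Delgado (579) before Achebe (345).
Among Vasquez and Lindqvist, by lineal number (higher first): Vasquez (735) before Lindqvist (493).
Among Beaumont and Reyes, by lineal number (higher first): Beaumont (894) before Reyes (121).
Order: Delgado, Achebe, Osei, Vasquez, Lindqvist, Beaumont, Reyes.

Achebe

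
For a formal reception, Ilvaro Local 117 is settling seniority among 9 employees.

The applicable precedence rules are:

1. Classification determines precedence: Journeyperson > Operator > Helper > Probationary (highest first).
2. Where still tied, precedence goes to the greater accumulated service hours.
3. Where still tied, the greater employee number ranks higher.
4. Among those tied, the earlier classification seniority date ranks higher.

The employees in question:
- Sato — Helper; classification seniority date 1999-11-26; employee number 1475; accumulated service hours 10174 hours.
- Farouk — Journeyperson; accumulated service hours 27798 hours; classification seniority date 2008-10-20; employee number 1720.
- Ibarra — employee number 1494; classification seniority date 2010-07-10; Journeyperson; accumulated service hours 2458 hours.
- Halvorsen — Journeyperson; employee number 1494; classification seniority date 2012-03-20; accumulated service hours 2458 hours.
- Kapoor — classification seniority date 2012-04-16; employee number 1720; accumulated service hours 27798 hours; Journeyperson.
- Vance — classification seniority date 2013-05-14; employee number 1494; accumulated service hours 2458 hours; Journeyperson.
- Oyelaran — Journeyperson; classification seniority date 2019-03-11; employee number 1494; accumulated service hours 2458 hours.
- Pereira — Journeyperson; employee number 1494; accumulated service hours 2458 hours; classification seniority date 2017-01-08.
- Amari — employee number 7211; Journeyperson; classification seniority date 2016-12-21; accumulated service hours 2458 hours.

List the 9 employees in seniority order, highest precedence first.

Farouk, Kapoor, Amari, Ibarra, Halvorsen, Vance, Pereira, Oyelaran, Sato

By classification: Farouk, Kapoor, Amari, Ibarra, Halvorsen, Vance, Pereira and Oyelaran (Journeyperson); then Sato (Helper).
Among Farouk, Kapoor, Amari, Ibarra, Halvorsen, Vance, Pereira and Oyelaran, by accumulated service hours (higher first): Farouk and Kapoor (27798 hours) before Amari, Ibarra, Halvorsen, Vance, Pereira and Oyelaran (2458 hours).
Farouk and Kapoor both have employee number 1720, so the next rule applies.
Among Farouk and Kapoor, by classification seniority date (earlier first): Farouk (2008-10-20) before Kapoor (2012-04-16).
Among Amari, Ibarra, Halvorsen, Vance, Pereira and Oyelaran, by employee number (higher first): Amari (7211) before Ibarra, Halvorsen, Vance, Pereira and Oyelaran (1494).
Among Ibarra, Halvorsen, Vance, Pereira and Oyelaran, by classification seniority date (earlier first): Ibarra (2010-07-10) before Halvorsen (2012-03-20) before Vance (2013-05-14) before Pereira (2017-01-08) before Oyelaran (2019-03-11).
Full order: Farouk, Kapoor, Amari, Ibarra, Halvorsen, Vance, Pereira, Oyelaran, Sato.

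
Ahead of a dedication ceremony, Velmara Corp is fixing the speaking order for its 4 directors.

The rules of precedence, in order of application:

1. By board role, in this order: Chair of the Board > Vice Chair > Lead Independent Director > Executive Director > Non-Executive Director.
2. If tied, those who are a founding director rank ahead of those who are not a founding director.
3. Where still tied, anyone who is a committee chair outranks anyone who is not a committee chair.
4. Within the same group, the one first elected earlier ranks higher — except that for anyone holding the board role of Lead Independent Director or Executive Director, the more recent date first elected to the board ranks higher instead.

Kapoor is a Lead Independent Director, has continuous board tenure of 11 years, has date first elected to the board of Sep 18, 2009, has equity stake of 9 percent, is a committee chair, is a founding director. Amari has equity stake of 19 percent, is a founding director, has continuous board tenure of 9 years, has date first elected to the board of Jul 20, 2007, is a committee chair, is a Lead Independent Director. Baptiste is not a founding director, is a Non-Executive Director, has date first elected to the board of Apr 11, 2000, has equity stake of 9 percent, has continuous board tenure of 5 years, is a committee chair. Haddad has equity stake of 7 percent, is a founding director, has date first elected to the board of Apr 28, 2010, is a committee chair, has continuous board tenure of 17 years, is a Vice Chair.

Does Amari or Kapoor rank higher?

By board role: Haddad (Vice Chair); then Kapoor and Amari (Lead Independent Director); then Baptiste (Non-Executive Director).
Kapoor and Amari are each a founding director, so the next rule applies.
Kapoor and Amari are each a committee chair, so the next rule applies.
Among Kapoor and Amari, by date first elected to the board (later first) (reversed rule for this group): Kapoor (Sep 18, 2009) before Amari (Jul 20, 2007).
So Kapoor takes precedence.

Kapoor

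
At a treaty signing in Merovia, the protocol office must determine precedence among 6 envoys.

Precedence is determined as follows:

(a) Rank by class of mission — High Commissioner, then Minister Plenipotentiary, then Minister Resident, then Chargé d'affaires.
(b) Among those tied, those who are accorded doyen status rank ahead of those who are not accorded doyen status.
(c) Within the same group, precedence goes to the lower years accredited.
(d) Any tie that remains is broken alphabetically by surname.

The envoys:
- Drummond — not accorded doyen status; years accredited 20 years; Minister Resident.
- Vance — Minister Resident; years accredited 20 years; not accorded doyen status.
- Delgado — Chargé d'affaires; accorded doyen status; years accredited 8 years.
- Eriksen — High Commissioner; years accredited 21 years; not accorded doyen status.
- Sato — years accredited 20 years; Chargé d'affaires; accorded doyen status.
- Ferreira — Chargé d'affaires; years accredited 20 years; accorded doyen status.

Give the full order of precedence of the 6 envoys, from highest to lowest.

By class of mission: Eriksen (High Commissioner); then Drummond and Vance (Minister Resident); then Delgado, Ferreira and Sato (Chargé d'affaires).
Drummond and Vance are each not accorded doyen status, so the next rule applies.
Drummond and Vance both have years accredited 20 years, so the next rule applies.
Among Drummond and Vance, alphabetically by surname: Drummond before Vance.
Delgado, Ferreira and Sato are each accorded doyen status, so the next rule applies.
Among Delgado, Ferreira and Sato, by years accredited (lower first): Delgado (8 years) before Ferreira and Sato (20 years).
Among Ferreira and Sato, alphabetically by surname: Ferreira before Sato.
Full order: Eriksen, Drummond, Vance, Delgado, Ferreira, Sato.

Eriksen, Drummond, Vance, Delgado, Ferreira, Sato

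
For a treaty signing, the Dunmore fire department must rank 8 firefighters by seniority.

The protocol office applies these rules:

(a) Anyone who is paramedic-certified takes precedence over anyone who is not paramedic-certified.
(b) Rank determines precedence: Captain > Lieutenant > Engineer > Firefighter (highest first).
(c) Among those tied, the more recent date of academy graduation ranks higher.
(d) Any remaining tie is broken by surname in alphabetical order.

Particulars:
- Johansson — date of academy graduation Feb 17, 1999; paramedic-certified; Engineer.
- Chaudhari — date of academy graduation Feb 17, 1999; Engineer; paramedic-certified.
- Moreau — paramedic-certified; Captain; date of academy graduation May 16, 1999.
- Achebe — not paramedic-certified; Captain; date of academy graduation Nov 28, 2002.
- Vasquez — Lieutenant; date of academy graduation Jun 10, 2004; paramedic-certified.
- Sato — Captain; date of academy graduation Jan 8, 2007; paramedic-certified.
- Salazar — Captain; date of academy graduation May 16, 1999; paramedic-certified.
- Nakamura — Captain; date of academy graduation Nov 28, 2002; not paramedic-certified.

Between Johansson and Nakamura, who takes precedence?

Johansson

By the first rule: Sato, Moreau, Salazar, Vasquez, Chaudhari and Johansson (each paramedic-certified); then Achebe and Nakamura (both not paramedic-certified).
Among Sato, Moreau, Salazar, Vasquez, Chaudhari and Johansson, by rank: Sato, Moreau and Salazar (Captain) before Vasquez (Lieutenant) before Chaudhari and Johansson (Engineer).
Among Sato, Moreau and Salazar, by date of academy graduation (later first): Sato (Jan 8, 2007) before Moreau and Salazar (May 16, 1999).
Among Moreau and Salazar, alphabetically by surname: Moreau before Salazar.
Chaudhari and Johansson both have date of academy graduation Feb 17, 1999, so the next rule applies.
Among Chaudhari and Johansson, alphabetically by surname: Chaudhari before Johansson.
Achebe and Nakamura are each Captain, so the next rule applies.
Achebe and Nakamura both have date of academy graduation Nov 28, 2002, so the next rule applies.
Among Achebe and Nakamura, alphabetically by surname: Achebe before Nakamura.
So Johansson takes precedence.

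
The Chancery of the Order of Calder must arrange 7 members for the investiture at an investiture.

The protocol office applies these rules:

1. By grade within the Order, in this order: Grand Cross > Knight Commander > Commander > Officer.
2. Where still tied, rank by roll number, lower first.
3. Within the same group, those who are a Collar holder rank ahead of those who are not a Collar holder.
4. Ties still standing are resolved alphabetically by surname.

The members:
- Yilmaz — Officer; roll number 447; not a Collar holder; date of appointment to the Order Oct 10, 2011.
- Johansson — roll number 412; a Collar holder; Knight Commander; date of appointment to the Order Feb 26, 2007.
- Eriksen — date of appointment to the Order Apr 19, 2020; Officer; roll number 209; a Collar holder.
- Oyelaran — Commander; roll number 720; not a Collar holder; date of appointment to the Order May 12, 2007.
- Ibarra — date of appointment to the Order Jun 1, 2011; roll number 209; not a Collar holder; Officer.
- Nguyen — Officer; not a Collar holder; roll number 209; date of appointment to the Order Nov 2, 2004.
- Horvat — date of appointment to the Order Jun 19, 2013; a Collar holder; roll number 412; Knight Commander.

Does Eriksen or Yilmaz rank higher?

Eriksen

By grade within the Order: Horvat and Johansson (Knight Commander); then Oyelaran (Commander); then Eriksen, Ibarra, Nguyen and Yilmaz (Officer).
Horvat and Johansson both have roll number 412, so the next rule applies.
Horvat and Johansson are each a Collar holder, so the next rule applies.
Among Horvat and Johansson, alphabetically by surname: Horvat before Johansson.
Among Eriksen, Ibarra, Nguyen and Yilmaz, by roll number (lower first): Eriksen, Ibarra and Nguyen (209) before Yilmaz (447).
Among Eriksen, Ibarra and Nguyen, a Collar holder before not a Collar holder: Eriksen (a Collar holder) before Ibarra and Nguyen (not a Collar holder).
Among Ibarra and Nguyen, alphabetically by surname: Ibarra before Nguyen.
So Eriksen takes precedence.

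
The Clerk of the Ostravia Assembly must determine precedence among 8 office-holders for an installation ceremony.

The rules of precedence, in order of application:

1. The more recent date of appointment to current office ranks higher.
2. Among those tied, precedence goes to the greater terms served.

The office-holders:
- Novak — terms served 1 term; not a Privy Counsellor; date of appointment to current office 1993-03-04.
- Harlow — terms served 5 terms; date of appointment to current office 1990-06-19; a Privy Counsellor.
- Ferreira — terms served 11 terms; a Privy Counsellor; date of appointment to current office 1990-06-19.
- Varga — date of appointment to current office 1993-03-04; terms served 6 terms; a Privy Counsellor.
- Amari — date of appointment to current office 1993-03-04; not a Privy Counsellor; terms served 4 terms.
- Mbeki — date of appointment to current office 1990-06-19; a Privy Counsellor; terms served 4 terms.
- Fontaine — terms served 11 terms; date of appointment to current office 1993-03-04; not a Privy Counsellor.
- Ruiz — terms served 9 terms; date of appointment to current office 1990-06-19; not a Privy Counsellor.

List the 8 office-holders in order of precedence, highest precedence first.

Fontaine, Varga, Amari, Novak, Ferreira, Ruiz, Harlow, Mbeki

By date of appointment to current office (later first): Fontaine, Varga, Amari and Novak (each 1993-03-04); then Ferreira, Ruiz, Harlow and Mbeki (each 1990-06-19).
Among Fontaine, Varga, Amari and Novak, by terms served (higher first): Fontaine (11 terms) before Varga (6 terms) before Amari (4 terms) before Novak (1 term).
Among Ferreira, Ruiz, Harlow and Mbeki, by terms served (higher first): Ferreira (11 terms) before Ruiz (9 terms) before Harlow (5 terms) before Mbeki (4 terms).
Full order: Fontaine, Varga, Amari, Novak, Ferreira, Ruiz, Harlow, Mbeki.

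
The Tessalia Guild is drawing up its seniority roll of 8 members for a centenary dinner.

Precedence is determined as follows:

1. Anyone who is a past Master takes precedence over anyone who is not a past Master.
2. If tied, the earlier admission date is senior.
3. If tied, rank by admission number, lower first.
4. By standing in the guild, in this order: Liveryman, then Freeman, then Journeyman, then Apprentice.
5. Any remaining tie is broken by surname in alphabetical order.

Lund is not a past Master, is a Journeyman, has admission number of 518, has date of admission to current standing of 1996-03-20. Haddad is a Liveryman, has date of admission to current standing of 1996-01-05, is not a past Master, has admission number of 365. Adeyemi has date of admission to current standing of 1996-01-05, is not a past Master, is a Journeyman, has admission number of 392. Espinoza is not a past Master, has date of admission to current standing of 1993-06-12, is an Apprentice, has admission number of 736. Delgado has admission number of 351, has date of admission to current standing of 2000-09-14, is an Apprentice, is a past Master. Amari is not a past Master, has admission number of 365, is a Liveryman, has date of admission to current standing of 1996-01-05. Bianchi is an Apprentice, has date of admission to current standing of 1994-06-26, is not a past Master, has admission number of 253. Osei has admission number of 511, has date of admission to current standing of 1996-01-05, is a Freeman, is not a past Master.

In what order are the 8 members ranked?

By the first rule: Delgado (a past Master); then Espinoza, Bianchi, Amari, Haddad, Adeyemi, Osei and Lund (each not a past Master).
Among Espinoza, Bianchi, Amari, Haddad, Adeyemi, Osei and Lund, by date of admission to current standing (earlier first): Espinoza (1993-06-12) before Bianchi (1994-06-26) before Amari, Haddad, Adeyemi and Osei (1996-01-05) before Lund (1996-03-20).
Among Amari, Haddad, Adeyemi and Osei, by admission number (lower first): Amari and Haddad (365) before Adeyemi (392) before Osei (511).
Amari and Haddad are each Liveryman, so the next rule applies.
Among Amari and Haddad, alphabetically by surname: Amari before Haddad.
Full order: Delgado, Espinoza, Bianchi, Amari, Haddad, Adeyemi, Osei, Lund.

Delgado, Espinoza, Bianchi, Amari, Haddad, Adeyemi, Osei, Lund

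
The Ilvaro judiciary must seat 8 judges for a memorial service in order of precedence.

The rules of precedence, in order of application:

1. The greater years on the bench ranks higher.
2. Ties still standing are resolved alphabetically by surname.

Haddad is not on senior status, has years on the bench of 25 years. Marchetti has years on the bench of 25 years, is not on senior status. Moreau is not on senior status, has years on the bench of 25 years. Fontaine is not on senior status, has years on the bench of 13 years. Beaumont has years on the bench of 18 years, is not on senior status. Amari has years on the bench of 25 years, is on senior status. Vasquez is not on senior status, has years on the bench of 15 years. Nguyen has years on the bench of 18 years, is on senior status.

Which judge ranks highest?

Amari

By years on the bench (higher first): Amari, Haddad, Marchetti and Moreau (each 25 years); then Beaumont and Nguyen (both 18 years); then Vasquez (15 years); then Fontaine (13 years).
Among Amari, Haddad, Marchetti and Moreau, alphabetically by surname: Amari before Haddad before Marchetti before Moreau.
Among Beaumont and Nguyen, alphabetically by surname: Beaumont before Nguyen.
Order: Amari, Haddad, Marchetti, Moreau, Beaumont, Nguyen, Vasquez, Fontaine.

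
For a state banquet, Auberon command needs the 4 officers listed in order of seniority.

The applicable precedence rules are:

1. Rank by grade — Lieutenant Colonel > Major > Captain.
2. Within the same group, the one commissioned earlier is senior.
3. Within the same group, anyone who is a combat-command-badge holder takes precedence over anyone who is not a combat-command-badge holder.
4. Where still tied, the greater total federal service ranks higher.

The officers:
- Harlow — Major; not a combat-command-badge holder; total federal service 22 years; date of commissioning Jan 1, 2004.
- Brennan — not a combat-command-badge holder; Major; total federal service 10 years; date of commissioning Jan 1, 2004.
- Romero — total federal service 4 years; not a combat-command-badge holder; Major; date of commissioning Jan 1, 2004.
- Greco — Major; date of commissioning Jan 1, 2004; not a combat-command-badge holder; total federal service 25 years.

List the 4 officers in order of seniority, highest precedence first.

Greco, Harlow, Brennan, Romero

By grade: Greco, Harlow, Brennan and Romero (Major).
Greco, Harlow, Brennan and Romero all have date of commissioning Jan 1, 2004, so the next rule applies.
Greco, Harlow, Brennan and Romero are each not a combat-command-badge holder, so the next rule applies.
Among Greco, Harlow, Brennan and Romero, by total federal service (higher first): Greco (25 years) before Harlow (22 years) before Brennan (10 years) before Romero (4 years).
Full order: Greco, Harlow, Brennan, Romero.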